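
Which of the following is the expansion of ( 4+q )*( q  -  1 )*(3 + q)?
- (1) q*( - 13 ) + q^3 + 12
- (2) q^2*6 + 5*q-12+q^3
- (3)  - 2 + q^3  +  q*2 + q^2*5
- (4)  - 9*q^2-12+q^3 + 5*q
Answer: 2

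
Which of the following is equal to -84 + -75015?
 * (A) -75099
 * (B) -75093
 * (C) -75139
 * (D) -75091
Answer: A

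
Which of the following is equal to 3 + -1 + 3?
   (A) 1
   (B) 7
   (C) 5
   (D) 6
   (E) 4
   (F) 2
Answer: C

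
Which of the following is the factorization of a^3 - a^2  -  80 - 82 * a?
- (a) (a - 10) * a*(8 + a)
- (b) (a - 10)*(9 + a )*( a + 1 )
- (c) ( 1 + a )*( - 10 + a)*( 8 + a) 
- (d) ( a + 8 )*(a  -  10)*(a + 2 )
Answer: c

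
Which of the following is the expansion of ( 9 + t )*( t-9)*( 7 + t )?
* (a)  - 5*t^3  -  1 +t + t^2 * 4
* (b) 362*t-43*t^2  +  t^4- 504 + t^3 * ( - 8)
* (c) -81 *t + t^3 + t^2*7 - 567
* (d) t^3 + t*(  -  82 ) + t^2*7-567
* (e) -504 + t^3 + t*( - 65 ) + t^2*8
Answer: c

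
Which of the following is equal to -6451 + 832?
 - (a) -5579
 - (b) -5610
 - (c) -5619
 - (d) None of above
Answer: c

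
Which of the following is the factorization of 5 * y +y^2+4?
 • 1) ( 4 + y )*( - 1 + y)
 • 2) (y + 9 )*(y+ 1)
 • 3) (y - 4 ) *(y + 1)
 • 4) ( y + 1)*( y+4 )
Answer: 4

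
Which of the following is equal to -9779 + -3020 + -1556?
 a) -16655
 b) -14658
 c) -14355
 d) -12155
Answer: c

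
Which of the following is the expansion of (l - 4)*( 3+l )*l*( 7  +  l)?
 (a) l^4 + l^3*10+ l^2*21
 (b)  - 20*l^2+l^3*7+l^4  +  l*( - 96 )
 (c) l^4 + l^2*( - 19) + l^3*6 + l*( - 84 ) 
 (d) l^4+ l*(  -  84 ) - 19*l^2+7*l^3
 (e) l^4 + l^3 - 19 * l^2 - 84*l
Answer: c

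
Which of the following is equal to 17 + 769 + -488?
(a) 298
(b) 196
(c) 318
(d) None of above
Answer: a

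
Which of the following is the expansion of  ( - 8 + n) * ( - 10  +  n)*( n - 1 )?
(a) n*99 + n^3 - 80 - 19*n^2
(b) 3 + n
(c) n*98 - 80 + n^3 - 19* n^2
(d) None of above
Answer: c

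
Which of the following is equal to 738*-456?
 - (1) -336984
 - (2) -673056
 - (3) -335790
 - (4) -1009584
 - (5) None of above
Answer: 5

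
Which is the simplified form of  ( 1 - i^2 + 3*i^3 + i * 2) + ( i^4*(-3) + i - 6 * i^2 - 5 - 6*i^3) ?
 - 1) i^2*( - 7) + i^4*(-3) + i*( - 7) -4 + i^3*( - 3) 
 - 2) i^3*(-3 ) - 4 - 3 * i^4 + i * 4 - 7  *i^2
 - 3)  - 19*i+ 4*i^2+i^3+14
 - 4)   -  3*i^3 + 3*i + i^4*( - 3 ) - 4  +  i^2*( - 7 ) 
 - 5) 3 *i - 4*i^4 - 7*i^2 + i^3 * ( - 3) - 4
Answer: 4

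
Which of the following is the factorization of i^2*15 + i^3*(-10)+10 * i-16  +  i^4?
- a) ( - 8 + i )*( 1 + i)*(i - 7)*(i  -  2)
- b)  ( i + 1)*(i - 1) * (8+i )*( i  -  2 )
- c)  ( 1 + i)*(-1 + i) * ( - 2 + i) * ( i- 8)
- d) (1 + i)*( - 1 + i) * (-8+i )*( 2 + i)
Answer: c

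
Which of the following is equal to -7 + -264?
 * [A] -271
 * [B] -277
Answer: A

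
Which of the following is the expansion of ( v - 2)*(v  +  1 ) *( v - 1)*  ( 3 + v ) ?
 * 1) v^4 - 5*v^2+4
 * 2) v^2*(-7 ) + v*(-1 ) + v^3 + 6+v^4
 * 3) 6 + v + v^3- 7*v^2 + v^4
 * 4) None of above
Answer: 2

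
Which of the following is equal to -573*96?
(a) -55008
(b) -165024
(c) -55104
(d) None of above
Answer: a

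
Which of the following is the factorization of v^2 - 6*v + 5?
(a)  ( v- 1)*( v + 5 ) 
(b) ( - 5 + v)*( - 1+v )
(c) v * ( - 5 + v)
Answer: b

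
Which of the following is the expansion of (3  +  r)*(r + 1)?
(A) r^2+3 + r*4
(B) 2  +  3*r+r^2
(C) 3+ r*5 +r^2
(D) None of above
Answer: A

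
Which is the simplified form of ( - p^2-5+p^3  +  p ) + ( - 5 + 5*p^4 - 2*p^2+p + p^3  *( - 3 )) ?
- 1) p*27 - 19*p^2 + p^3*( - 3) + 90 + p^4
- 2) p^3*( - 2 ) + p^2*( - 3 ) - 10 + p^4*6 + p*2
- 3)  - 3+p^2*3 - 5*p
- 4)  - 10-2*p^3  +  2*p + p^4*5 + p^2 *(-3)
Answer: 4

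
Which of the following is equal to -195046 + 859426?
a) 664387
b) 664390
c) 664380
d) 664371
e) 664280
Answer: c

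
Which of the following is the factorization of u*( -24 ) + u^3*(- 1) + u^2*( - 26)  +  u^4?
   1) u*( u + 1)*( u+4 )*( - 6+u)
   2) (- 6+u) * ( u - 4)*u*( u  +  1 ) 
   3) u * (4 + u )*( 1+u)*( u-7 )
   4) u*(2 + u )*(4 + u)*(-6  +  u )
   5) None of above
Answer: 1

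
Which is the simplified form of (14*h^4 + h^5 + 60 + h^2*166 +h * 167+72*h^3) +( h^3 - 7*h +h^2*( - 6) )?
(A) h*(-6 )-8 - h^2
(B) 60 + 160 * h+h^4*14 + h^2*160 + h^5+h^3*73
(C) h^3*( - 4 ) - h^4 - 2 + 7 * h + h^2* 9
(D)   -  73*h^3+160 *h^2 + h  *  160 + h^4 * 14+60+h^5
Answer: B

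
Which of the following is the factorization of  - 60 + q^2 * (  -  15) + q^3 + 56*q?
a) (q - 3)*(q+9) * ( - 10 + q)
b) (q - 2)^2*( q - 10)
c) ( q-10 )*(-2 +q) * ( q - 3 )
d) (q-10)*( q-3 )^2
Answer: c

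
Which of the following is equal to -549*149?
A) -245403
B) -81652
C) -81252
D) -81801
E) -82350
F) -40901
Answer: D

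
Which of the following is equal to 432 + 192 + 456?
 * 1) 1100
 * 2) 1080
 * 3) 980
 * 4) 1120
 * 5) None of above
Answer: 2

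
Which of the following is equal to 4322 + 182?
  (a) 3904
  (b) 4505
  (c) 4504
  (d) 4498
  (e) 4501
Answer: c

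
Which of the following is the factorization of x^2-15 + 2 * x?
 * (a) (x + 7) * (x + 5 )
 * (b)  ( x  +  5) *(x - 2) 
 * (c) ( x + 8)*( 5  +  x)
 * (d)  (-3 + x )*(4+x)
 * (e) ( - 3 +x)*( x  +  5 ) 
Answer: e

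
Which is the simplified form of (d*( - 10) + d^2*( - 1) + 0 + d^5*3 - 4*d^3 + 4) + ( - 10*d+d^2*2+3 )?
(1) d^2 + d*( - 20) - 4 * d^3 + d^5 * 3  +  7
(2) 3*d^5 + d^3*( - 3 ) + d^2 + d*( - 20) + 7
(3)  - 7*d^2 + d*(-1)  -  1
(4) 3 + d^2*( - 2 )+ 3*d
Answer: 1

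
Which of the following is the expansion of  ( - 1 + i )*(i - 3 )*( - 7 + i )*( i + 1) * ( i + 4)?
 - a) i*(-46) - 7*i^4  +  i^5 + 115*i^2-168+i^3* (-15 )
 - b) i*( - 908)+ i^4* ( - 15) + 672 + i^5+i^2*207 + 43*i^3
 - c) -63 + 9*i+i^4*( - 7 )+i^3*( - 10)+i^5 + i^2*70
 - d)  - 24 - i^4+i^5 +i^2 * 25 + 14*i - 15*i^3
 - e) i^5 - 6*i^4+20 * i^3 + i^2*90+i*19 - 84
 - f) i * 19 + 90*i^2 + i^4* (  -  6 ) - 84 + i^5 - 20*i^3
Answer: f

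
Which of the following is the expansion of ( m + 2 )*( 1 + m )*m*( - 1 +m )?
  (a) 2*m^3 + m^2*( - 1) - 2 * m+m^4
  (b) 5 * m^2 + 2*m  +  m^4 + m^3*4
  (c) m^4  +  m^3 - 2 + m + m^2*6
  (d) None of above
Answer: a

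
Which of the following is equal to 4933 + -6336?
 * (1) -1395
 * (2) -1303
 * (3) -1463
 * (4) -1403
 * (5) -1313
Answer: 4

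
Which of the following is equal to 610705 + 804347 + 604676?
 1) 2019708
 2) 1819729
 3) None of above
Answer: 3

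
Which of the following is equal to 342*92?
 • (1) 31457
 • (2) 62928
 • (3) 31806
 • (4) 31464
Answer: 4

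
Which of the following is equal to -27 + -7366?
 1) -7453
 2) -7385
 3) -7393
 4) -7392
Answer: 3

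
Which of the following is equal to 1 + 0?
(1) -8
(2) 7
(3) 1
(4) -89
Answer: 3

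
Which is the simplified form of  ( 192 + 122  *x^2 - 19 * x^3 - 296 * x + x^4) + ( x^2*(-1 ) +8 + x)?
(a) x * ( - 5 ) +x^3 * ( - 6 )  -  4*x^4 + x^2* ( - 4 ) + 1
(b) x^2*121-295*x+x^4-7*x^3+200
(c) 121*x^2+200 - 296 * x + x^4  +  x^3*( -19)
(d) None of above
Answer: d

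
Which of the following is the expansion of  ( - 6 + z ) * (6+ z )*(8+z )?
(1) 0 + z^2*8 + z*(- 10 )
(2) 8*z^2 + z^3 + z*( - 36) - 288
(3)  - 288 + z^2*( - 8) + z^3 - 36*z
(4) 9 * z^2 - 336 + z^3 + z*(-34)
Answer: 2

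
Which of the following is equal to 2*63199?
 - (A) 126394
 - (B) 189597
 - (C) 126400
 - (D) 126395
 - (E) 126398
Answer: E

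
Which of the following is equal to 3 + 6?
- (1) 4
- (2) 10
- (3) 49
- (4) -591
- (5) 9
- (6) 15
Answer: 5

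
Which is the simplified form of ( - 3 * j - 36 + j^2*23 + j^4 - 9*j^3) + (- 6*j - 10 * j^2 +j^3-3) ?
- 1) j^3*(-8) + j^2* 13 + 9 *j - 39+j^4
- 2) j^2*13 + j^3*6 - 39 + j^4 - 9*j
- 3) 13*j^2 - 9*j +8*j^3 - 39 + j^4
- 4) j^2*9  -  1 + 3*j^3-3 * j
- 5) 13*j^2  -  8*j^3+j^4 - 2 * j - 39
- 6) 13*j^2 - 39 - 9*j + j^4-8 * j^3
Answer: 6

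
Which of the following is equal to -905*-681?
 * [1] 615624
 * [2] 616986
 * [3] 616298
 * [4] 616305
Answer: 4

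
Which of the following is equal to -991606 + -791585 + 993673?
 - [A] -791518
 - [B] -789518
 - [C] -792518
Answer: B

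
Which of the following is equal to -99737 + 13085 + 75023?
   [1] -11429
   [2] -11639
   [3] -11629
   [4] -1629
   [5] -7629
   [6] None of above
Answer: 3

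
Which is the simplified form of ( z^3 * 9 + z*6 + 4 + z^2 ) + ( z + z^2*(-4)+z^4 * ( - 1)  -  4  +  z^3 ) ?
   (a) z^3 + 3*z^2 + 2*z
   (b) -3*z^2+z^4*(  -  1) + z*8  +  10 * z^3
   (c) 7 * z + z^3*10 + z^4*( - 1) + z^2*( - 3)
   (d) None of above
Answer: c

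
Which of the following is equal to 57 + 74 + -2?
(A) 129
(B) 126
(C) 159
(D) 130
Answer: A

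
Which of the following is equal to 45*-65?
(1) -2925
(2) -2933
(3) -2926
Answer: 1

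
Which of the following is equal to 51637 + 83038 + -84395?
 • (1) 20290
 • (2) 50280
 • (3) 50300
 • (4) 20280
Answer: 2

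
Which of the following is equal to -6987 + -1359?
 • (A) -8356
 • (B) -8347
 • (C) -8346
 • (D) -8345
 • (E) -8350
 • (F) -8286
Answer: C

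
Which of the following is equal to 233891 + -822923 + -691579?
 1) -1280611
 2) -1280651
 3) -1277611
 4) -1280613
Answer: 1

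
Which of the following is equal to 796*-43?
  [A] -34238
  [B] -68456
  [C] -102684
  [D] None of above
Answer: D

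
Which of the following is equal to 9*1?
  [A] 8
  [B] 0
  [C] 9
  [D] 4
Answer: C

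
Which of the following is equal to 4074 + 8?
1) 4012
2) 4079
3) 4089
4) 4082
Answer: 4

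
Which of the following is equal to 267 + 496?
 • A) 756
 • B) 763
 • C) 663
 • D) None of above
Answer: B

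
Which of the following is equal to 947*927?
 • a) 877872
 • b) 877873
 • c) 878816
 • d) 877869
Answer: d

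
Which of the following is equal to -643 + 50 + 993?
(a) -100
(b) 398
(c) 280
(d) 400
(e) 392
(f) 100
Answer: d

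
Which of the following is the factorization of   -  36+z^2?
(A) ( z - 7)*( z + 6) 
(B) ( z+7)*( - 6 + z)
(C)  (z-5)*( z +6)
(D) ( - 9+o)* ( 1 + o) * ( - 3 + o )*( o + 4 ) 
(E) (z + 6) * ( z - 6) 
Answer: E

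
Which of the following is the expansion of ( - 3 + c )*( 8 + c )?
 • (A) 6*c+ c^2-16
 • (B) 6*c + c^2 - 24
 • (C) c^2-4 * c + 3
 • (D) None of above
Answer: D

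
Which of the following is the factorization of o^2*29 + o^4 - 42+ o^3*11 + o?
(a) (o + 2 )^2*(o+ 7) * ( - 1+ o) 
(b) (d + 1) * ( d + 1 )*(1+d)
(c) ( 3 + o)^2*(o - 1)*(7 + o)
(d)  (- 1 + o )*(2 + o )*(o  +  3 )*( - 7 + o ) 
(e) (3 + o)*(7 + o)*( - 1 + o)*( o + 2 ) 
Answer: e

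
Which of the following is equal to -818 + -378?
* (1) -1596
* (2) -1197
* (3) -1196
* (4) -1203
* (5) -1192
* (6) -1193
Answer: 3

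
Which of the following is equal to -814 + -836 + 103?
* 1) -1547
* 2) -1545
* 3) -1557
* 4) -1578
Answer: 1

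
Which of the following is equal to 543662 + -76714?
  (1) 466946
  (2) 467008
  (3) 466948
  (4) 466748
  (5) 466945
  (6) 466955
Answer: 3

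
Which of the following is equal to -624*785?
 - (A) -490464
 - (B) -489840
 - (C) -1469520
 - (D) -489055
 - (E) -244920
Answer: B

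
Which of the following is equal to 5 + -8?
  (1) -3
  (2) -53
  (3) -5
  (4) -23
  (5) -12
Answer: 1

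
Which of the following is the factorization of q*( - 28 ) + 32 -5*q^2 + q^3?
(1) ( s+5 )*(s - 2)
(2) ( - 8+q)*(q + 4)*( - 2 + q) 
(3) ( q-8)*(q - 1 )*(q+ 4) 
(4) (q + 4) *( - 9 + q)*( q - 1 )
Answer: 3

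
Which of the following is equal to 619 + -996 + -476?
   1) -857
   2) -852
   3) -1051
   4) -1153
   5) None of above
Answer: 5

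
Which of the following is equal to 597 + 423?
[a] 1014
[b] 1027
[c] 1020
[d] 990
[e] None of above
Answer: c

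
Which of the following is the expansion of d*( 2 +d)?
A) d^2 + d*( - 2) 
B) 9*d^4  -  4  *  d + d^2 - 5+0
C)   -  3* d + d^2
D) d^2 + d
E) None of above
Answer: E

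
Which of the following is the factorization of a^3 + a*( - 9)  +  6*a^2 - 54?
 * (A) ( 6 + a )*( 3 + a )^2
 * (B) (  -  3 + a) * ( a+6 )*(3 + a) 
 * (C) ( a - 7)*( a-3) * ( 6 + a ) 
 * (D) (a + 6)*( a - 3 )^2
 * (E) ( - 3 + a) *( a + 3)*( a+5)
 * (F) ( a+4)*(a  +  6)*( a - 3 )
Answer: B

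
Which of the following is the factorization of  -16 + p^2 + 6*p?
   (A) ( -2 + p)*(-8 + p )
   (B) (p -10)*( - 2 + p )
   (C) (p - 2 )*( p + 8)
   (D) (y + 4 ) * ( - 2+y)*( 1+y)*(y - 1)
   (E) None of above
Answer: C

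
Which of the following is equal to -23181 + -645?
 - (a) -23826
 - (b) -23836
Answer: a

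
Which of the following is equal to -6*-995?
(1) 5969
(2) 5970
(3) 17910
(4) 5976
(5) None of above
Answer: 2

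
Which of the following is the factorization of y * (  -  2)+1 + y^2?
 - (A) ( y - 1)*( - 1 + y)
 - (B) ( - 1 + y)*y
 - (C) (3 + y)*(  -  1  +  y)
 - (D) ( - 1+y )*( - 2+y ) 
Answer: A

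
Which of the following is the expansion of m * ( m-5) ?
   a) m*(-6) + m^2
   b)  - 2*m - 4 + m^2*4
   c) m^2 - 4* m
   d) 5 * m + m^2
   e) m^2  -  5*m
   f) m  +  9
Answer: e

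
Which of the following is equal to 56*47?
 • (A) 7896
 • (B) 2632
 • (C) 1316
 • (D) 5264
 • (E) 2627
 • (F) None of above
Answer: B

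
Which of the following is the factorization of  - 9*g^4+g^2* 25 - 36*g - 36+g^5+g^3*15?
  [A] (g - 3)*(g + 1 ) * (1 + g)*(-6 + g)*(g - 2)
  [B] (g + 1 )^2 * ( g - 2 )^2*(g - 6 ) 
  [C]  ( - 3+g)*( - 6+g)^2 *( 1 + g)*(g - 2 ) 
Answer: A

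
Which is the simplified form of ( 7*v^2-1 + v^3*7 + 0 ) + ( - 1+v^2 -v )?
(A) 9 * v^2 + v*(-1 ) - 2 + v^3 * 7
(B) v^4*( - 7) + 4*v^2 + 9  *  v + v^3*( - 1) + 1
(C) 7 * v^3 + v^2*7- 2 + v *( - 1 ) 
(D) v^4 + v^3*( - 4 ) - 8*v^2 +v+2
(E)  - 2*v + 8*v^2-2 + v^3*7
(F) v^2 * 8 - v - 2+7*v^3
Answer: F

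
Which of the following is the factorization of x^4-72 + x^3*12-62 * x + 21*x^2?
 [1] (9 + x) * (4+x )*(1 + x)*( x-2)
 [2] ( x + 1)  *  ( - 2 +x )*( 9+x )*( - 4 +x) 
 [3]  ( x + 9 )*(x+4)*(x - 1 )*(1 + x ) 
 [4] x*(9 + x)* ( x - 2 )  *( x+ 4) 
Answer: 1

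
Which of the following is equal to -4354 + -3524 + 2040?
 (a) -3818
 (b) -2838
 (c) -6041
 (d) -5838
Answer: d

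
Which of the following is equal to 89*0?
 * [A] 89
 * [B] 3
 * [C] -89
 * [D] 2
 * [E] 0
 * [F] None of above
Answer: E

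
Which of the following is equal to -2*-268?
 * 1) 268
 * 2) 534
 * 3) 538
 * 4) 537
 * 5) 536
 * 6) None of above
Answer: 5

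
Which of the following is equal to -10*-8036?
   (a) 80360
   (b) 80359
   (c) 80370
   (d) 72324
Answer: a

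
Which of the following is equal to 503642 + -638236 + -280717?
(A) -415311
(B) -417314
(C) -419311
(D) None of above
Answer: A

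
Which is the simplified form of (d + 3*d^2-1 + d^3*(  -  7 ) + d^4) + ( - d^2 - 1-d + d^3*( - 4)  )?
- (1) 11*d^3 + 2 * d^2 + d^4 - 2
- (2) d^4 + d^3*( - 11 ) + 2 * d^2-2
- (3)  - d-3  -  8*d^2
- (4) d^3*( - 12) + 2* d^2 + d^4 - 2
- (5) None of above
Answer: 2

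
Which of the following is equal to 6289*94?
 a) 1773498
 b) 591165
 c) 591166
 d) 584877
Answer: c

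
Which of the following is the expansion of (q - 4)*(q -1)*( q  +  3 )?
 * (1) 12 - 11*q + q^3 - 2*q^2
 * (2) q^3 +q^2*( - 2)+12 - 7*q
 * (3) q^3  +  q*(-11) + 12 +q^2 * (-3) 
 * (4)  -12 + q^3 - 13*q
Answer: 1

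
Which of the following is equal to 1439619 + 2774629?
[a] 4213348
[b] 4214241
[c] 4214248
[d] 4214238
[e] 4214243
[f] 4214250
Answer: c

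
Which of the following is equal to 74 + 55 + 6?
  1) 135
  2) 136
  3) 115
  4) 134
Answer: 1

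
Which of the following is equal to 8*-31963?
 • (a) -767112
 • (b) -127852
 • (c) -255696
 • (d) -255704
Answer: d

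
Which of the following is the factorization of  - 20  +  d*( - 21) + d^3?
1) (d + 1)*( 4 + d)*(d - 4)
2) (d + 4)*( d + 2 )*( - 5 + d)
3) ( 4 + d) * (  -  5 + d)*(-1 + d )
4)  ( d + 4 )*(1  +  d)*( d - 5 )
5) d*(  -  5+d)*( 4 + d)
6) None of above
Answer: 4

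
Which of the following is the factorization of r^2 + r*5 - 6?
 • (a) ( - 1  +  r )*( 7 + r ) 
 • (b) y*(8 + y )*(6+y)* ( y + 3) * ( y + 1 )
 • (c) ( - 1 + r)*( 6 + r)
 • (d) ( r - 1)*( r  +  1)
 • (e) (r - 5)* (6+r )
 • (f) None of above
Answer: c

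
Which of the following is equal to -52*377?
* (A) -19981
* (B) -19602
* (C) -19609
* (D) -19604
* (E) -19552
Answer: D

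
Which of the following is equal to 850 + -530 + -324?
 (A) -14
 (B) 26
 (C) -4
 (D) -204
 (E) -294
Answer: C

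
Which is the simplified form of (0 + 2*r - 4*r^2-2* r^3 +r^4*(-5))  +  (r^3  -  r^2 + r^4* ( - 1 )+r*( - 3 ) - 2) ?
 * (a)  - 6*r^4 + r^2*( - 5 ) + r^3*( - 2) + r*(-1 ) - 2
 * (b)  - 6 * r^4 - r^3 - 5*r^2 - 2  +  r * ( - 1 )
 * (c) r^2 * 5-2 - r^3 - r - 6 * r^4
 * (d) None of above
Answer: b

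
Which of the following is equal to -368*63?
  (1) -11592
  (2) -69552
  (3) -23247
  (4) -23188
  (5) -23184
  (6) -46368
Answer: 5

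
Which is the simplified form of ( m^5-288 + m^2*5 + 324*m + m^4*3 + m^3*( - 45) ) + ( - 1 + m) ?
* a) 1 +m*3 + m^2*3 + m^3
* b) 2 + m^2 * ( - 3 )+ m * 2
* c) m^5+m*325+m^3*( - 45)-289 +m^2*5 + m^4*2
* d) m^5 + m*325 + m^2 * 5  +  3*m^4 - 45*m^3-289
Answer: d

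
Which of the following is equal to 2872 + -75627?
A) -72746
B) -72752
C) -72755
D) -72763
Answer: C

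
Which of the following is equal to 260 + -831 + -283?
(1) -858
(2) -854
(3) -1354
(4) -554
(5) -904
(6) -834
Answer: 2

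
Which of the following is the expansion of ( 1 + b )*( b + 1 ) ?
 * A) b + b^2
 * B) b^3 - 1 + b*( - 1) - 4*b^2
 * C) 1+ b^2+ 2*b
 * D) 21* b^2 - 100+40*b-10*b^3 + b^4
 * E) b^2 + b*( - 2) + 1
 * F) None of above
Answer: C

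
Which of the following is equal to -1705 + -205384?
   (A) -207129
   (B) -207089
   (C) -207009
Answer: B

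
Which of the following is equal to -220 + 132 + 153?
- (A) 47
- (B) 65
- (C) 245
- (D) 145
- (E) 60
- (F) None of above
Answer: B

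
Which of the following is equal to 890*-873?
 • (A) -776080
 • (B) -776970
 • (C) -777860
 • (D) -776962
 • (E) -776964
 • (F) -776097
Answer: B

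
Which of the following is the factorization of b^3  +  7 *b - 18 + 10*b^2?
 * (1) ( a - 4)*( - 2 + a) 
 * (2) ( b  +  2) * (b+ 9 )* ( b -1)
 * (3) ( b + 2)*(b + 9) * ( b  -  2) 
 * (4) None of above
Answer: 2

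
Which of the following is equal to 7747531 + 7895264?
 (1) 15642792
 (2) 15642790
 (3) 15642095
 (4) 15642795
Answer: 4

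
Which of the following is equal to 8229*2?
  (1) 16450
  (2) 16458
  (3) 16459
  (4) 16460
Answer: 2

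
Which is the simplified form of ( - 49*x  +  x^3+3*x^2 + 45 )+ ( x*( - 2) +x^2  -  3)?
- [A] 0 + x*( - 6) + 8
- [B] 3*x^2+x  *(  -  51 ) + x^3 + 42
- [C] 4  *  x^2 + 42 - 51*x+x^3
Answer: C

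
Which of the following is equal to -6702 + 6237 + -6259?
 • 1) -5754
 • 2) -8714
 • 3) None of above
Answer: 3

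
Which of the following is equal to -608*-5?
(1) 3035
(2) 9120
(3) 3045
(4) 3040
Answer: 4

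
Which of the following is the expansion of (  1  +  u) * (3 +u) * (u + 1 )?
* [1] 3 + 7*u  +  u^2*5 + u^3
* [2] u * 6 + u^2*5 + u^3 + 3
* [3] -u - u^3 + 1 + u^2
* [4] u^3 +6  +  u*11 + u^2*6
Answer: 1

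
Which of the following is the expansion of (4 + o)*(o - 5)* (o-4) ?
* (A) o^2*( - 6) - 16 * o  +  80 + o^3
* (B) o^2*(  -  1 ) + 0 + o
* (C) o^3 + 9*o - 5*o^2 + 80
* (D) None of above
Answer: D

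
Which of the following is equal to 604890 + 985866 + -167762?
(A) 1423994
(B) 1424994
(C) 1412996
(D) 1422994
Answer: D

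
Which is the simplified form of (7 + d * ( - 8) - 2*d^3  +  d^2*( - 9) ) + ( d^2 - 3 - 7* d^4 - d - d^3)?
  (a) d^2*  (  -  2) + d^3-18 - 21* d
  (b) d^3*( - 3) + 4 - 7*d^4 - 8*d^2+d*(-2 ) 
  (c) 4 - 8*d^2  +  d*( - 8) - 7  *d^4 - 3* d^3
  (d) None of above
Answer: d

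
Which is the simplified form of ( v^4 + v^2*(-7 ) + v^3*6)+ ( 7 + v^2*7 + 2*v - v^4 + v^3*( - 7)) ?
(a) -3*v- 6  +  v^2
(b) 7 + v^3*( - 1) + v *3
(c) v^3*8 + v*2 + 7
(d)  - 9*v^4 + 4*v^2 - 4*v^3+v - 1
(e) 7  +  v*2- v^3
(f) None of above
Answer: e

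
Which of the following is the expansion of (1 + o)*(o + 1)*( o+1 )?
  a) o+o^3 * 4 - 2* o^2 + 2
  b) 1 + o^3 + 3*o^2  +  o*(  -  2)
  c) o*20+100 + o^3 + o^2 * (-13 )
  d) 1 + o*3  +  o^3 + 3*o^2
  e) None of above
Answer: d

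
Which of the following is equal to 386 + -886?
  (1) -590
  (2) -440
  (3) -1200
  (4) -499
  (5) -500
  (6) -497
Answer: 5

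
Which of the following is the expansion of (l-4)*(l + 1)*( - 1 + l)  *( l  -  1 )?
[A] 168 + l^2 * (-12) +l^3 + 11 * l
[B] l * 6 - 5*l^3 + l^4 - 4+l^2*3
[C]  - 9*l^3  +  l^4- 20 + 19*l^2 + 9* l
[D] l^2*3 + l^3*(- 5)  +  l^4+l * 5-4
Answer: D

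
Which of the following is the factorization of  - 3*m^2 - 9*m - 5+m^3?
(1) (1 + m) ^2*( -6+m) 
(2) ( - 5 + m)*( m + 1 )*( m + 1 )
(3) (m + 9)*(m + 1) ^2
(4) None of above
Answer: 2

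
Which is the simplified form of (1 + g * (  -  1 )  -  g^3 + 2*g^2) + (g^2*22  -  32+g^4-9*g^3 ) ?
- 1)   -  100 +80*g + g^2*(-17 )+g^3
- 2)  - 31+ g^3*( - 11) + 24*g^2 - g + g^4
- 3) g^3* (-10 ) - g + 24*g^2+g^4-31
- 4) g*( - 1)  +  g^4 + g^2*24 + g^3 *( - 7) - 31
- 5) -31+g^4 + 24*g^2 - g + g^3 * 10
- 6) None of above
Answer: 3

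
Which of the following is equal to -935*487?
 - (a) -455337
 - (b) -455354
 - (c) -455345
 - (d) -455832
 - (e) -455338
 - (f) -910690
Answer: c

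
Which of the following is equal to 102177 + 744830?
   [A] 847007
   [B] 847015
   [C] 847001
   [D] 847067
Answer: A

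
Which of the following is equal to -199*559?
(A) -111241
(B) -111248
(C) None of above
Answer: A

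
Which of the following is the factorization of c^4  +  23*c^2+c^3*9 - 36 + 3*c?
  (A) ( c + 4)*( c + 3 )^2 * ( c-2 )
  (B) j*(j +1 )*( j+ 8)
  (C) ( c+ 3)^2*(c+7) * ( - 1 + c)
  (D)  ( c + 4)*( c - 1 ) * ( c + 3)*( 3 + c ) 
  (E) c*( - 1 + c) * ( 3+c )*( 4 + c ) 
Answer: D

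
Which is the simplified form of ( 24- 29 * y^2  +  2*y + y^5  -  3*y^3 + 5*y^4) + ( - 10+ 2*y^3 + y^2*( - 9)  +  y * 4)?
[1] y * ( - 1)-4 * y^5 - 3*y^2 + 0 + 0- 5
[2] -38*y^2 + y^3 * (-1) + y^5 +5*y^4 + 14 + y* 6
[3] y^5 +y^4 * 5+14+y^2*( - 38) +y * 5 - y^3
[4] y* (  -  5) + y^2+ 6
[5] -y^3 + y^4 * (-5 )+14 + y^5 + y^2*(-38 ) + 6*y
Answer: 2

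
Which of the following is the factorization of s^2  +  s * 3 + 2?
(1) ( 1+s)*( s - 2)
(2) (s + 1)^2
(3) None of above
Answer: 3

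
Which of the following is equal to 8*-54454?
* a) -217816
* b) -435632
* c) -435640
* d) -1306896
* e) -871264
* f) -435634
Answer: b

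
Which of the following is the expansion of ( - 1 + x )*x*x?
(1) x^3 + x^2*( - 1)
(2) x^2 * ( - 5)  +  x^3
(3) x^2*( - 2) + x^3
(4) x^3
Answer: 1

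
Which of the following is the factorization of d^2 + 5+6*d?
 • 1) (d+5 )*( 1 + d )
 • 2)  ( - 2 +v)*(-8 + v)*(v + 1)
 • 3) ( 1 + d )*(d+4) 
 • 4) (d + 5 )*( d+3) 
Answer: 1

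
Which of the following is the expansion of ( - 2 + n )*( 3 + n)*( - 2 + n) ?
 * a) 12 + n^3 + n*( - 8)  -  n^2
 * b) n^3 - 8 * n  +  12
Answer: a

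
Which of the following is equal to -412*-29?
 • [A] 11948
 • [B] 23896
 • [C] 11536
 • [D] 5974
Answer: A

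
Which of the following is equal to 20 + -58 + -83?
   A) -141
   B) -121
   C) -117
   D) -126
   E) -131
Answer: B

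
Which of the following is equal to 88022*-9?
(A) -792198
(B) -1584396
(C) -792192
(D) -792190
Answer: A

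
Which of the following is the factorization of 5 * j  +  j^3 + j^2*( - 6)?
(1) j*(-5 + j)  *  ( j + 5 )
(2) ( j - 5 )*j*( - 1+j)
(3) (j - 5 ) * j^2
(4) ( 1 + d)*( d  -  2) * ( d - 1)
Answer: 2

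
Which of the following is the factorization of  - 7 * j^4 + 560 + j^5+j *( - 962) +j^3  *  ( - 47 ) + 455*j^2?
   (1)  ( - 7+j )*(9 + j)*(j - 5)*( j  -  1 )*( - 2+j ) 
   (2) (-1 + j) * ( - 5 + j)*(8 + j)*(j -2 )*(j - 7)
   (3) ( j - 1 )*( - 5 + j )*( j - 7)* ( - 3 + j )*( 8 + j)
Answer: 2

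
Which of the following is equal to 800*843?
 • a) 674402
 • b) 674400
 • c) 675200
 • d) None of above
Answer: b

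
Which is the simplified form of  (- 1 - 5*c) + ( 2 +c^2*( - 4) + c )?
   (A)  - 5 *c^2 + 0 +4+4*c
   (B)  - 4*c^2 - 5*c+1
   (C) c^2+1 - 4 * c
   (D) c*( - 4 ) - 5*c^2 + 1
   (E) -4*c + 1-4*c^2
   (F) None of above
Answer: E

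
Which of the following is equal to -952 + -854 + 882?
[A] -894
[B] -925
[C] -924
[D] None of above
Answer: C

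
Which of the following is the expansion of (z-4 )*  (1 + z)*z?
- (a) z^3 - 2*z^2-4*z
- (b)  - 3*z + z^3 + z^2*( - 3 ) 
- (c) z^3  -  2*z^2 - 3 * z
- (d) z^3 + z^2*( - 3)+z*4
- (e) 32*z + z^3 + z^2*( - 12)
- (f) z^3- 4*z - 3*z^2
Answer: f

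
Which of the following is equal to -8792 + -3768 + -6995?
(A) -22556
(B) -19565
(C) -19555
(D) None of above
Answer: C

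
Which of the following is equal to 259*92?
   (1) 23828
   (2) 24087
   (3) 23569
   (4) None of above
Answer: 1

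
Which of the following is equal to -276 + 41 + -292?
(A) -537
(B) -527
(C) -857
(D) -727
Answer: B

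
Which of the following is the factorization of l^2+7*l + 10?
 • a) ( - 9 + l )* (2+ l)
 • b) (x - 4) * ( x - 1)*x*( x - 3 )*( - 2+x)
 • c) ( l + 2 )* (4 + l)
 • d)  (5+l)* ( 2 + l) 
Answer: d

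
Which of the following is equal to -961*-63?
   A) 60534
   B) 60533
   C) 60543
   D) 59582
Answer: C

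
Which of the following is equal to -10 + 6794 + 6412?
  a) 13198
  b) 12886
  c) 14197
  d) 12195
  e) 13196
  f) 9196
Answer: e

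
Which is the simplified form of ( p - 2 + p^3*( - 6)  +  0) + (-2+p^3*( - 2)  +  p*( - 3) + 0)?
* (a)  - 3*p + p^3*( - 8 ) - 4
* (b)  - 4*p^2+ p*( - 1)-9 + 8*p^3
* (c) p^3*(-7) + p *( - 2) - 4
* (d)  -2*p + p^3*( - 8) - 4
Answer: d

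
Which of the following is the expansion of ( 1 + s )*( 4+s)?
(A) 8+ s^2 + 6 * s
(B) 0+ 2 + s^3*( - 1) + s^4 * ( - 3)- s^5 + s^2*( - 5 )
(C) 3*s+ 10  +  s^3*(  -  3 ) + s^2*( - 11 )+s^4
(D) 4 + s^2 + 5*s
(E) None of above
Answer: D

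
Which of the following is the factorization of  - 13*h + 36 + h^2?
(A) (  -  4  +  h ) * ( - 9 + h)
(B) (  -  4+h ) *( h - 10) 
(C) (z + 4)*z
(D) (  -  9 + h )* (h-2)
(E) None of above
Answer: A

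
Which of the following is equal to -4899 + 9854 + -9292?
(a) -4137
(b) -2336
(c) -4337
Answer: c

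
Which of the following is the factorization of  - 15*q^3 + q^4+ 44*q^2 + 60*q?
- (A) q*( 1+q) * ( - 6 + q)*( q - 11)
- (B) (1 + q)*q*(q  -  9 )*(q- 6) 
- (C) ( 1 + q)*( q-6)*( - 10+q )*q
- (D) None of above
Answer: C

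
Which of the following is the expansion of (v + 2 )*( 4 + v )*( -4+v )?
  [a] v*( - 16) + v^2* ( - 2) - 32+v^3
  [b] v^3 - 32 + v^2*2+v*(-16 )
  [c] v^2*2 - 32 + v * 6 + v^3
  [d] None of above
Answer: b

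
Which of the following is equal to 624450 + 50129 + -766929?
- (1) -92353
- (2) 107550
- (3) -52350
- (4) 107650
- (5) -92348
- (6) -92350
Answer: 6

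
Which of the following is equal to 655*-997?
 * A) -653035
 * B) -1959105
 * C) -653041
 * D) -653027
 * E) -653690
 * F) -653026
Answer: A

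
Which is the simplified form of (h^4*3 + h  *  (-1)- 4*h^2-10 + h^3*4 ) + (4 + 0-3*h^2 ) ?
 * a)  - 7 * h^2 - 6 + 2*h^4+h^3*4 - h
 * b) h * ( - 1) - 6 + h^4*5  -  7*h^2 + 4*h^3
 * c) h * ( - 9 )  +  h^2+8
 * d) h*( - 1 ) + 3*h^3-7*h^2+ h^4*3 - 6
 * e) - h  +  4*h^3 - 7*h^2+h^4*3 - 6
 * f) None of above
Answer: e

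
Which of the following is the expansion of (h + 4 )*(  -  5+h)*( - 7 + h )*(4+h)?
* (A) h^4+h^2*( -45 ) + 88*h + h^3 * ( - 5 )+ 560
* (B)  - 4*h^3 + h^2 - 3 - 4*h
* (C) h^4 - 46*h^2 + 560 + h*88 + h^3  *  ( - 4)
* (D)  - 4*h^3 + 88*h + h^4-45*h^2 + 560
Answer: D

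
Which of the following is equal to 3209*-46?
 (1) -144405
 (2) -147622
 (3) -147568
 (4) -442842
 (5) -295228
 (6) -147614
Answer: 6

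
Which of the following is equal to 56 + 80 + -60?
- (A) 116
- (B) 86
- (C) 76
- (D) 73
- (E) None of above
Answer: C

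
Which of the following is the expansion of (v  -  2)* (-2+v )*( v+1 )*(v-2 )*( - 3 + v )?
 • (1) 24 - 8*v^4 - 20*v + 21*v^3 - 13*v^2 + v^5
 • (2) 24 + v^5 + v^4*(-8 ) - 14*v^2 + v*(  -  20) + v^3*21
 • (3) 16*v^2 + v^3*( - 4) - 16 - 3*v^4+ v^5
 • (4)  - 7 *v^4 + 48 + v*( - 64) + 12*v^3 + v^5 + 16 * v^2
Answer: 2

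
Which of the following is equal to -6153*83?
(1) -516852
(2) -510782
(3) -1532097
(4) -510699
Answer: 4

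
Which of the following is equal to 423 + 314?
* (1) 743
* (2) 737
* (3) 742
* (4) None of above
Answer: 2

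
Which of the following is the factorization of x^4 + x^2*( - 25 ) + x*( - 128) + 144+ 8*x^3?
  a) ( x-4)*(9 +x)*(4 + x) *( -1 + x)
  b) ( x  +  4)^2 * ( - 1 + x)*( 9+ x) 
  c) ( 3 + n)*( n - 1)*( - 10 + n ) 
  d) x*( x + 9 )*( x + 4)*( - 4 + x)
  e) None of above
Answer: a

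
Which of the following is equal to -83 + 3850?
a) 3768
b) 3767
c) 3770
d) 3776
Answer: b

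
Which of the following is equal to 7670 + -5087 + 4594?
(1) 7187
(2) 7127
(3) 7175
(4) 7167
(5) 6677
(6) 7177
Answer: 6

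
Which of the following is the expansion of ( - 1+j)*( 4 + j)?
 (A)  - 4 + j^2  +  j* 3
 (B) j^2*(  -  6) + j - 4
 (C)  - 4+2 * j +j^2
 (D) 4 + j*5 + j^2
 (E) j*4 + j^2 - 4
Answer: A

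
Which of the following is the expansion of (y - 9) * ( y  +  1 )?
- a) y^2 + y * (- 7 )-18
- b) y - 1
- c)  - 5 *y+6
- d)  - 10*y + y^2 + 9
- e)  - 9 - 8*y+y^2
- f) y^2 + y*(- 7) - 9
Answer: e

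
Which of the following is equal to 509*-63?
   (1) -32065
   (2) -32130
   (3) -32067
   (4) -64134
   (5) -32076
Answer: 3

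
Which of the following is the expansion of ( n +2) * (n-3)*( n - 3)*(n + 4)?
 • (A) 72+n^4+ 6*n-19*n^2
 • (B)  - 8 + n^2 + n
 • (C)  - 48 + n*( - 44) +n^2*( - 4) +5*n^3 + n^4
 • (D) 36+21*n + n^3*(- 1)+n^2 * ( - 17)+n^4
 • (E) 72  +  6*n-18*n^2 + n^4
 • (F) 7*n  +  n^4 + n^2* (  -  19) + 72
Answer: A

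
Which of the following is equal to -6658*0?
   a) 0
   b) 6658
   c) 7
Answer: a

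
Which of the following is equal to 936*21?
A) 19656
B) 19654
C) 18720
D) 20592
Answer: A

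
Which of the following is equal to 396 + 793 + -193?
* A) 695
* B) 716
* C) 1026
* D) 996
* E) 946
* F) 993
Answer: D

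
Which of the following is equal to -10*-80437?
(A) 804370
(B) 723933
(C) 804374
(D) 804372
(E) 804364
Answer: A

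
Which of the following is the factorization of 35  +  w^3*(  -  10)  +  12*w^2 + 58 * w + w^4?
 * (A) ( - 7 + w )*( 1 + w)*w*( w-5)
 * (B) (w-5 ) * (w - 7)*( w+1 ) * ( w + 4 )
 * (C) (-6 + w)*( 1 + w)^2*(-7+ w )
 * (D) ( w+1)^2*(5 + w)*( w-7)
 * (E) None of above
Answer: E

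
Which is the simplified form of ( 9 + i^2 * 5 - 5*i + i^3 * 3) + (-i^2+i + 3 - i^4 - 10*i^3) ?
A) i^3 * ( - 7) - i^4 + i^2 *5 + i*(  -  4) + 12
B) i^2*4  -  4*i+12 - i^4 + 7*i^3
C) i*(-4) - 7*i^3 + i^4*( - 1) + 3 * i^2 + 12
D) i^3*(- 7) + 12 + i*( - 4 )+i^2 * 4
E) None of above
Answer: E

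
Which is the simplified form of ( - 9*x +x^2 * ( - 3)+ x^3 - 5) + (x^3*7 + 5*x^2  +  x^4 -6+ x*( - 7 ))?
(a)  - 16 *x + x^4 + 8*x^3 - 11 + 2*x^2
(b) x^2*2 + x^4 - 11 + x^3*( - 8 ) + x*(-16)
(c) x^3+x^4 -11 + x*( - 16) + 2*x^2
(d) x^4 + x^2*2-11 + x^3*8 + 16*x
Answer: a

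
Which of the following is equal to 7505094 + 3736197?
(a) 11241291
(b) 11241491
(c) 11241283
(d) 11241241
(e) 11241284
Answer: a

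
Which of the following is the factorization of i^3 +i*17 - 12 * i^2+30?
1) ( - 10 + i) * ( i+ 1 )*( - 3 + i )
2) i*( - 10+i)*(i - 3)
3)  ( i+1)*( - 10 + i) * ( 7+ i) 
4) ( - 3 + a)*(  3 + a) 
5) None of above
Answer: 1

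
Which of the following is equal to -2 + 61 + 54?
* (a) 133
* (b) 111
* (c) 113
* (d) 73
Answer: c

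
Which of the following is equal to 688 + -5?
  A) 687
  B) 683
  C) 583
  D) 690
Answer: B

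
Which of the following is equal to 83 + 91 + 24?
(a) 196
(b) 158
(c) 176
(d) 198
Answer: d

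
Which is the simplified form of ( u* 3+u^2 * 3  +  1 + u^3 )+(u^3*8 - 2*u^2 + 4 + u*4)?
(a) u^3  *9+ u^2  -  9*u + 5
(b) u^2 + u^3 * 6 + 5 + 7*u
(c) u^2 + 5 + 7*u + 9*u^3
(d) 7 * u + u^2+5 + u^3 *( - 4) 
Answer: c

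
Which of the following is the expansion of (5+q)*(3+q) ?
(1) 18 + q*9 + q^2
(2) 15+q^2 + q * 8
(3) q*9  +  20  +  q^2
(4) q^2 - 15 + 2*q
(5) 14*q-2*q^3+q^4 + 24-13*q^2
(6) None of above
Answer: 2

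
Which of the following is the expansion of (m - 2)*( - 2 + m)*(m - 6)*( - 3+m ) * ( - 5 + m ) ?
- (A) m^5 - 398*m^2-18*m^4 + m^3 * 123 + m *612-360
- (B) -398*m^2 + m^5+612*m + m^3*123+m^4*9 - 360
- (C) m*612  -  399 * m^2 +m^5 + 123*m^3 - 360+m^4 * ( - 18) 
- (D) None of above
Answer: A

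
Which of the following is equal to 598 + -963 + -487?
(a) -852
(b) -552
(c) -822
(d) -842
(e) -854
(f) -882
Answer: a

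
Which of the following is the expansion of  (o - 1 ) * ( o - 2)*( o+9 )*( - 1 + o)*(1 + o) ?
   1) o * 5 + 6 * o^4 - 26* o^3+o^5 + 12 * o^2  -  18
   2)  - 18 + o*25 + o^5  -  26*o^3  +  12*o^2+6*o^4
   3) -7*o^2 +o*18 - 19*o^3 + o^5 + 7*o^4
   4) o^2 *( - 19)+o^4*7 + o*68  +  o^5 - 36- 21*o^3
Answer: 2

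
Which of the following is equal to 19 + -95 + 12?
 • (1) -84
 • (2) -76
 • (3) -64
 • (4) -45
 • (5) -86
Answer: 3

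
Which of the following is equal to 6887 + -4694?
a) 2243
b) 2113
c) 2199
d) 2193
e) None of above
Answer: d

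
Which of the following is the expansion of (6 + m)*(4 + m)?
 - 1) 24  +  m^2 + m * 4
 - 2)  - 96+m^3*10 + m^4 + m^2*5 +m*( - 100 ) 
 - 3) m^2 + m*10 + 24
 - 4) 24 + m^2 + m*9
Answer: 3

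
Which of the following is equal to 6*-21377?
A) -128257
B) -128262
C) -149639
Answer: B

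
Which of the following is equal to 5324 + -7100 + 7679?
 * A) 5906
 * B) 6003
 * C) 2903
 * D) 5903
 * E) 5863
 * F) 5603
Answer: D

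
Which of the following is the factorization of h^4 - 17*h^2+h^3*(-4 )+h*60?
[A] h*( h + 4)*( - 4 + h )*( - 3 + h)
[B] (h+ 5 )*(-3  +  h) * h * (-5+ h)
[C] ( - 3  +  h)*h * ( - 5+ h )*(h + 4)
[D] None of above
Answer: C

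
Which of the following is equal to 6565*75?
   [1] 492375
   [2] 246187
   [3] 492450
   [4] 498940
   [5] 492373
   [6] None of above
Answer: 1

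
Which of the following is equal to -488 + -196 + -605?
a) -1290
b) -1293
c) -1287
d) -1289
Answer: d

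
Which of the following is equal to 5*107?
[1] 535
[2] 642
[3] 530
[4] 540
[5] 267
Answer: 1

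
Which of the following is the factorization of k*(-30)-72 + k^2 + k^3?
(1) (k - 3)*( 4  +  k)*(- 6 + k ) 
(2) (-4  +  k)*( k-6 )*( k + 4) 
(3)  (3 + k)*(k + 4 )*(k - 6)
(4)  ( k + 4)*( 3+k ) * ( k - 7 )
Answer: 3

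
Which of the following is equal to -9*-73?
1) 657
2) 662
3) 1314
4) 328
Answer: 1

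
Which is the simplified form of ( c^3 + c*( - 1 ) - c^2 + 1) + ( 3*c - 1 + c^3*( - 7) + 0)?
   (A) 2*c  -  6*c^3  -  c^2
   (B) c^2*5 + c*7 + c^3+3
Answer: A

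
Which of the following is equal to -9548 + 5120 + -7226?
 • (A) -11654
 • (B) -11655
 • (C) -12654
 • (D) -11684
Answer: A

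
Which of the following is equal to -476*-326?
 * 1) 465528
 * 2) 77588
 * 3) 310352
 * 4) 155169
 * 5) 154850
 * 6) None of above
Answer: 6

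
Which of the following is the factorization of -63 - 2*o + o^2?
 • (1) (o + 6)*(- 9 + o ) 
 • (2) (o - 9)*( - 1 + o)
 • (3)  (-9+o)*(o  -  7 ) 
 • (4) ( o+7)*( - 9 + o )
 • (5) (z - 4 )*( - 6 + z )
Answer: 4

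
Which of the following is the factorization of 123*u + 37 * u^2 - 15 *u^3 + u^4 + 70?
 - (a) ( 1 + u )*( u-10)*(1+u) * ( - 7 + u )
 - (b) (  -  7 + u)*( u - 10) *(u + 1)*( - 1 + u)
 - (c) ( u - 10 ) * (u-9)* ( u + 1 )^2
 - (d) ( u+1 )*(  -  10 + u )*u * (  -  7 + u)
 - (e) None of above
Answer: a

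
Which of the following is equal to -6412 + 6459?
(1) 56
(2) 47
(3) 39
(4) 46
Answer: 2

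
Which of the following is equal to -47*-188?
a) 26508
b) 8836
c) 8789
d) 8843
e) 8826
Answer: b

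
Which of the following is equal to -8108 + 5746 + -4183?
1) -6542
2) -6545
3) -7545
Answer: 2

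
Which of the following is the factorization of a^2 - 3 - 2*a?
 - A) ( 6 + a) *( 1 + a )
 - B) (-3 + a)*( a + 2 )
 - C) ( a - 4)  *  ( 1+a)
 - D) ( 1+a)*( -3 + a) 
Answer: D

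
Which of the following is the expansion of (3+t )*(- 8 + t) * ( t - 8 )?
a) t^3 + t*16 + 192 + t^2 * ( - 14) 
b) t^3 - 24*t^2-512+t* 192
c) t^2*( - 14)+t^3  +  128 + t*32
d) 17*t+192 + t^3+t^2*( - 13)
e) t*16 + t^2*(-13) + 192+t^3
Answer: e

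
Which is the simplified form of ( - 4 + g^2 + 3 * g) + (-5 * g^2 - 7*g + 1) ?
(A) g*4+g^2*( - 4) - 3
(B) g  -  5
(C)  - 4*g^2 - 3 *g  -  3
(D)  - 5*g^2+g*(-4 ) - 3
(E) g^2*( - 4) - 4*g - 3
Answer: E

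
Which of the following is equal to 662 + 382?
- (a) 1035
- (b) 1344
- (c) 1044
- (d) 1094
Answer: c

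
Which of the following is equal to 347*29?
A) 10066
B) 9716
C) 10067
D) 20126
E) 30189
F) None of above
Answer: F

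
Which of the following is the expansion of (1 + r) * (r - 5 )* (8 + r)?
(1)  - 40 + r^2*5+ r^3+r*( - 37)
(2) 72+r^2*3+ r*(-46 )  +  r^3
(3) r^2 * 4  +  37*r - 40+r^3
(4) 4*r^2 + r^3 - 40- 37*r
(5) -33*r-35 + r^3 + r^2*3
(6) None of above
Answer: 4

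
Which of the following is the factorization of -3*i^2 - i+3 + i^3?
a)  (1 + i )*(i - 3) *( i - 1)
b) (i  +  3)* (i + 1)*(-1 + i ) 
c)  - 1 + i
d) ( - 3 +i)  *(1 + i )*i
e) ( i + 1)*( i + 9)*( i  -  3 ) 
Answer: a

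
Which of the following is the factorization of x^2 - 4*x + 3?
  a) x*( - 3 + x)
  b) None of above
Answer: b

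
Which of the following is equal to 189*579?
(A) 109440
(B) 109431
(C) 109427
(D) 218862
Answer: B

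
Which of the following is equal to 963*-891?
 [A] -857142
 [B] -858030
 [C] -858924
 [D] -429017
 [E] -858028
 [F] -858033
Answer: F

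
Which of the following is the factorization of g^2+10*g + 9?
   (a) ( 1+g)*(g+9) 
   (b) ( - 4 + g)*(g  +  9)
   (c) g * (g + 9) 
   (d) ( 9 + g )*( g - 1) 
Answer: a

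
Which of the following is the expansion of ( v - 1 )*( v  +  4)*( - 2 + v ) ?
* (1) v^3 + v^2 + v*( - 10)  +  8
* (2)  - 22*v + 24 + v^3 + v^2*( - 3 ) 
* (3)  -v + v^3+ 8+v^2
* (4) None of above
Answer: 1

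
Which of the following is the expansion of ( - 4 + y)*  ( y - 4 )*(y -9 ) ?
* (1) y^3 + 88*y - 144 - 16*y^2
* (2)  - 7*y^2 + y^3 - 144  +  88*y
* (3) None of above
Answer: 3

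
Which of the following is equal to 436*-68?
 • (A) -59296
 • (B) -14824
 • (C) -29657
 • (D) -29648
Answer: D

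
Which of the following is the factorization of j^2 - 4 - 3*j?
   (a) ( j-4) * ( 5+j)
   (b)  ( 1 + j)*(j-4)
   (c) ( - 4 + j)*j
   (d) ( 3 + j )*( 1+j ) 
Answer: b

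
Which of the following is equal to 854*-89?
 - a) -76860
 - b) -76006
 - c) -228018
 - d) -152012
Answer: b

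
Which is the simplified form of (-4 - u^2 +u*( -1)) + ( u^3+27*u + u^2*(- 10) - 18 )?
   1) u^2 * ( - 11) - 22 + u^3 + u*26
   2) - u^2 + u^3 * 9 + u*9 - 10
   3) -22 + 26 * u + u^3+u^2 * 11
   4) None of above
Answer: 1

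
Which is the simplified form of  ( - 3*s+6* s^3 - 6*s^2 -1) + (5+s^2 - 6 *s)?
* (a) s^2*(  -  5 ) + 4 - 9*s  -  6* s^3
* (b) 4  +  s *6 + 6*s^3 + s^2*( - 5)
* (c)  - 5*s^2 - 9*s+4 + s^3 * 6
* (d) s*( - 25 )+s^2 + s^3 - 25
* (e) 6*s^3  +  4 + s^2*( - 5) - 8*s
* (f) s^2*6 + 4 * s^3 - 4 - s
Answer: c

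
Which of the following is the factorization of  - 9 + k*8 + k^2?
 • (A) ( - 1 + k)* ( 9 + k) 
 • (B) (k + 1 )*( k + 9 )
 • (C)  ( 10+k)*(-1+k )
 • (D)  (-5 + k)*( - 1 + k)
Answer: A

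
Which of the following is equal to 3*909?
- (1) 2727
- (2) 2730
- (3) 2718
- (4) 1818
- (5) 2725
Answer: 1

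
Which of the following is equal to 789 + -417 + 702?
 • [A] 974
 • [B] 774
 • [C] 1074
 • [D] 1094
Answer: C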